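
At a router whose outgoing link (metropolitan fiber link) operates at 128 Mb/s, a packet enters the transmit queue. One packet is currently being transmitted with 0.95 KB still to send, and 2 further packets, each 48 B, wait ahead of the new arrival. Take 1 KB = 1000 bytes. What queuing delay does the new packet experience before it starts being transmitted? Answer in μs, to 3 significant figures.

65.4 μs

Each queued packet: L/R = 384/128000000 = 3 μs.
2 queued → 6 μs.
Plus remaining 7600 bits of current packet: 59.375 μs.
Queuing delay = 65.4 μs.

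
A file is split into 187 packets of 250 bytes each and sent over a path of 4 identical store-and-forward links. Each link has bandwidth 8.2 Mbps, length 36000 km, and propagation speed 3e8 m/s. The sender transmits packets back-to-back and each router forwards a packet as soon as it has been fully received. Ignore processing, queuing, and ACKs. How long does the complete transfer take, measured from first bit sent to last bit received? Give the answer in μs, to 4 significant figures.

526300 μs

Per-hop transmission t_tx = L/R = 2000/8.2e+06 = 243.902 μs.
Per-hop propagation t_prop = 36000000/300000000 = 120000 μs.
Pipeline fill: first packet needs 4·t_tx to clear all hops; remaining 186 packets each add one t_tx.
Total = (4+187-1)·t_tx + 4·t_prop = 190·243.902 + 4·120000 = 526300 μs.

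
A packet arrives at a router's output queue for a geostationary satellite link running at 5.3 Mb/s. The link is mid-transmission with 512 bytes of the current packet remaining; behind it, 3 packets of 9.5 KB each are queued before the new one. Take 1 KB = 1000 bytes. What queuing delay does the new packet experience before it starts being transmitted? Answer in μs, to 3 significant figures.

43800 μs

Each queued packet: L/R = 76000/5300000 = 14339.6 μs.
3 queued → 43018.9 μs.
Plus remaining 4096 bits of current packet: 772.83 μs.
Queuing delay = 43800 μs.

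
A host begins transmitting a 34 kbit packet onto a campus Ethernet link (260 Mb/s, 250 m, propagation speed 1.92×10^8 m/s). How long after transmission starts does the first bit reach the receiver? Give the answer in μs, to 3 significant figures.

1.30 μs

First bit experiences only propagation delay: d/s = 250/192000000 = 1.30 μs.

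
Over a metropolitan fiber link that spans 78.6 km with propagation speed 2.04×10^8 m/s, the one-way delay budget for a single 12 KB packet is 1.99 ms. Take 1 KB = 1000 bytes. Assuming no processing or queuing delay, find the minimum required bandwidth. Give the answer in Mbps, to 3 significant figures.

L = 96000 bits.
Propagation delay = 78600 / 204000000 = 0.385294 ms.
Transmission budget = 1.99 − 0.385294 = 1.60471 ms.
R ≥ L / t_tx = 96000 bits / 0.00160471 s = 59.8 Mbps.

59.8 Mbps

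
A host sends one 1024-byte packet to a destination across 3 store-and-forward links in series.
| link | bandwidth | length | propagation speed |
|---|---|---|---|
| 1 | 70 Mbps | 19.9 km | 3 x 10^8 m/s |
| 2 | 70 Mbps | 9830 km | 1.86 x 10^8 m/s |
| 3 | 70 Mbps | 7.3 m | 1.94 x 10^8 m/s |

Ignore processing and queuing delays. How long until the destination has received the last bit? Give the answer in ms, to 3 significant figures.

53.3 ms

L = 1024 × 8 = 8192 bits.
Transmission delay per hop = L/R = 8192/70000000 = 0.117029 ms; 3 hops → 0.351086 ms.
Propagation delays (d/s per hop): 0.0663333, 52.8495, 3.76289e-05 ms; sum = 52.9158 ms.
End-to-end = 53.3 ms.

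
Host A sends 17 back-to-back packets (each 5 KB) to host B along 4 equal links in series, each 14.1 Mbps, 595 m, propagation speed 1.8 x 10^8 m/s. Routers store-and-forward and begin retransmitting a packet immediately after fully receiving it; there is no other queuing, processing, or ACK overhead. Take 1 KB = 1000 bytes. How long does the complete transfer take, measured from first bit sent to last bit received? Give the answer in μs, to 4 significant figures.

56750 μs

Per-hop transmission t_tx = L/R = 40000/14100000 = 2836.88 μs.
Per-hop propagation t_prop = 595/180000000 = 3.30556 μs.
Pipeline fill: first packet needs 4·t_tx to clear all hops; remaining 16 packets each add one t_tx.
Total = (4+17-1)·t_tx + 4·t_prop = 20·2836.88 + 4·3.30556 = 56750 μs.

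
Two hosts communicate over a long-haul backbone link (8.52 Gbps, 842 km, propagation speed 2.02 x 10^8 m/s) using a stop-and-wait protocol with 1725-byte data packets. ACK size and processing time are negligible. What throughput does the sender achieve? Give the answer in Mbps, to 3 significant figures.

1.66 Mbps

t_tx = L/R = 13800/8520000000 = 1.61972e-06 s.
t_prop = 842000/202000000 = 0.00416832 s; RTT = 0.00833663 s.
Cycle = t_tx + RTT = 0.00833825 s.
Throughput = L / cycle = 13800 / 0.00833825 = 1.66 Mbps.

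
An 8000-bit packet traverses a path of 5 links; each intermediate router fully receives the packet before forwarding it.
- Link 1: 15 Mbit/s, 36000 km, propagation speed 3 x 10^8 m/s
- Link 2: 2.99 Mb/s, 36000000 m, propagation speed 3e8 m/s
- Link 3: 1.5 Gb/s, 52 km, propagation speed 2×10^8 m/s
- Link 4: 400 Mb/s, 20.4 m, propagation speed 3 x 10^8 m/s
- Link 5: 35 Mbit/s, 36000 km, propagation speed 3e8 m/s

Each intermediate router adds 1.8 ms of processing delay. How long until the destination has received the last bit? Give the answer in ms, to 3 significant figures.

371 ms

Transmission delays (L/R per hop): 0.533333, 2.67559, 0.00533333, 0.02, 0.228571 ms; sum = 3.46282 ms.
Propagation delays (d/s per hop): 120, 120, 0.26, 6.8e-05, 120 ms; sum = 360.26 ms.
Processing at 4 router(s): 4 × 1.8 ms = 7.2 ms.
End-to-end = 371 ms.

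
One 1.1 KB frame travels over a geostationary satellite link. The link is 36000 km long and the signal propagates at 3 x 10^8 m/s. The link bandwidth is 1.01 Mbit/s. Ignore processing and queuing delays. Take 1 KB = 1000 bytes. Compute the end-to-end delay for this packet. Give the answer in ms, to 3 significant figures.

L = 8800 bits.
Transmission delay = L/R = 8800 / 1010000 = 8.71287 ms.
Propagation delay = d/s = 36000000 m / 300000000 m/s = 120 ms.
Total = 129 ms.

129 ms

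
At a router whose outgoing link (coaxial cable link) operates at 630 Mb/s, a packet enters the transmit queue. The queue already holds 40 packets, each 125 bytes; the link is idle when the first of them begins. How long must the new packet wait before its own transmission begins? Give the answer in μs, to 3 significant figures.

63.5 μs

Each queued packet: L/R = 1000/630000000 = 1.5873 μs.
40 queued → 63.4921 μs.
Queuing delay = 63.5 μs.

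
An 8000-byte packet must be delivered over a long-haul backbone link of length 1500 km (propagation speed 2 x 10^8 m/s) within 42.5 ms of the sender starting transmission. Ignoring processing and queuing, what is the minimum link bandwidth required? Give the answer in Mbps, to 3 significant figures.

L = 64000 bits.
Propagation delay = 1500000 / 200000000 = 7.5 ms.
Transmission budget = 42.5 − 7.5 = 35 ms.
R ≥ L / t_tx = 64000 bits / 0.035 s = 1.83 Mbps.

1.83 Mbps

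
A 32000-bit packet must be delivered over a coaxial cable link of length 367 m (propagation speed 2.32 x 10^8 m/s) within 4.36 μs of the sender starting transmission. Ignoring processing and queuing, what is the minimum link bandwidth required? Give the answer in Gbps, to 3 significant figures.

11.5 Gbps

Propagation delay = 367 / 2.32e+08 = 1.5819 μs.
Transmission budget = 4.36 − 1.5819 = 2.7781 μs.
R ≥ L / t_tx = 32000 bits / 2.7781e-06 s = 11.5 Gbps.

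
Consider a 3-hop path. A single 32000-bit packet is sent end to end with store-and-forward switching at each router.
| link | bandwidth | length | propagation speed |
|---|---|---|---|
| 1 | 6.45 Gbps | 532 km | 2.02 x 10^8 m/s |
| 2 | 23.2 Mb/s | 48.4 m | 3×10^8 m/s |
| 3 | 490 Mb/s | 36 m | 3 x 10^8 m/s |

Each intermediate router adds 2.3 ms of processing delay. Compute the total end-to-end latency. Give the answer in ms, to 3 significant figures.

8.68 ms

Transmission delays (L/R per hop): 0.00496124, 1.37931, 0.0653061 ms; sum = 1.44958 ms.
Propagation delays (d/s per hop): 2.63366, 0.000161333, 0.00012 ms; sum = 2.63394 ms.
Processing at 2 router(s): 2 × 2.3 ms = 4.6 ms.
End-to-end = 8.68 ms.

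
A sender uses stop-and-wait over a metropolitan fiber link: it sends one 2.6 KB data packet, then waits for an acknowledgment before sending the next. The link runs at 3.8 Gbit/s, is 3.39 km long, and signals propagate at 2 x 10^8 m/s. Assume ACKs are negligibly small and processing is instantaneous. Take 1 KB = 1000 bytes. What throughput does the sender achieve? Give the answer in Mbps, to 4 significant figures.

528.3 Mbps

t_tx = L/R = 20800/3800000000 = 5.47368e-06 s.
t_prop = 3390/200000000 = 1.695e-05 s; RTT = 3.39e-05 s.
Cycle = t_tx + RTT = 3.93737e-05 s.
Throughput = L / cycle = 20800 / 3.93737e-05 = 528.3 Mbps.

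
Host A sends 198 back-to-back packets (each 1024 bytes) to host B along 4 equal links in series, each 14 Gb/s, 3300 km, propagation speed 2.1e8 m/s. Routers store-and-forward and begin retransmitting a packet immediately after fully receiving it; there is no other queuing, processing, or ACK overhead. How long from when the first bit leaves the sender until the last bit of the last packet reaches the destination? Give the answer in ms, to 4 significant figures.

Per-hop transmission t_tx = L/R = 8192/14000000000 = 0.000585143 ms.
Per-hop propagation t_prop = 3300000/210000000 = 15.7143 ms.
Pipeline fill: first packet needs 4·t_tx to clear all hops; remaining 197 packets each add one t_tx.
Total = (4+198-1)·t_tx + 4·t_prop = 201·0.000585143 + 4·15.7143 = 62.97 ms.

62.97 ms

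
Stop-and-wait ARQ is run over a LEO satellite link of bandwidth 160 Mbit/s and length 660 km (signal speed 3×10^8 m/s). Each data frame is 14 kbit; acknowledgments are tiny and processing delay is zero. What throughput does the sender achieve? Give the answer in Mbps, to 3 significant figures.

3.12 Mbps

t_tx = L/R = 14000/160000000 = 8.75e-05 s.
t_prop = 660000/300000000 = 0.0022 s; RTT = 0.0044 s.
Cycle = t_tx + RTT = 0.0044875 s.
Throughput = L / cycle = 14000 / 0.0044875 = 3.12 Mbps.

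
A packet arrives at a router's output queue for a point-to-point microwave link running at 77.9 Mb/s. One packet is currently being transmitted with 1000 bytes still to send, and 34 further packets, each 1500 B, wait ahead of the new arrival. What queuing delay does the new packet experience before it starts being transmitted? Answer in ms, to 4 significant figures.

Each queued packet: L/R = 12000/77900000 = 0.154044 ms.
34 queued → 5.23748 ms.
Plus remaining 8000 bits of current packet: 0.102696 ms.
Queuing delay = 5.340 ms.

5.340 ms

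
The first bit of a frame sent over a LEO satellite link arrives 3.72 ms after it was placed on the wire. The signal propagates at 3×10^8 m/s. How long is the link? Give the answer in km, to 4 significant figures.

d = s × t_prop = 300000000 × 0.00372 = 1116 km.

1116 km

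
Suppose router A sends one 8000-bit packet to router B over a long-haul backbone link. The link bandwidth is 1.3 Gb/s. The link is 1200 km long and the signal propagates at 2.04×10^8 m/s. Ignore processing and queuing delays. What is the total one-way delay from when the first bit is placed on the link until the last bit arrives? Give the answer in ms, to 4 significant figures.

5.889 ms

Transmission delay = L/R = 8000 / 1300000000 = 0.00615385 ms.
Propagation delay = d/s = 1200000 m / 204000000 m/s = 5.88235 ms.
Total = 5.889 ms.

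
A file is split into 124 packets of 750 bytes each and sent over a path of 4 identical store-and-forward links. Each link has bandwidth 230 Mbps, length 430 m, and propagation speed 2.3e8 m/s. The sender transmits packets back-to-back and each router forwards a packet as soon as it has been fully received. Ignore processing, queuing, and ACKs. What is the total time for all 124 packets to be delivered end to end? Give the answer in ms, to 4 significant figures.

3.321 ms

Per-hop transmission t_tx = L/R = 6000/230000000 = 0.026087 ms.
Per-hop propagation t_prop = 430/2.3e+08 = 0.00186957 ms.
Pipeline fill: first packet needs 4·t_tx to clear all hops; remaining 123 packets each add one t_tx.
Total = (4+124-1)·t_tx + 4·t_prop = 127·0.026087 + 4·0.00186957 = 3.321 ms.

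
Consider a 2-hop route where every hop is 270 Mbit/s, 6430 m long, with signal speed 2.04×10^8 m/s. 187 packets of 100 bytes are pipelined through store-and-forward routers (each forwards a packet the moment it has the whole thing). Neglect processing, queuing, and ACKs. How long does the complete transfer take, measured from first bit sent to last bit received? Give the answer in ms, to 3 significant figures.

0.620 ms

Per-hop transmission t_tx = L/R = 800/270000000 = 0.00296296 ms.
Per-hop propagation t_prop = 6430/204000000 = 0.0315196 ms.
Pipeline fill: first packet needs 2·t_tx to clear all hops; remaining 186 packets each add one t_tx.
Total = (2+187-1)·t_tx + 2·t_prop = 188·0.00296296 + 2·0.0315196 = 0.620 ms.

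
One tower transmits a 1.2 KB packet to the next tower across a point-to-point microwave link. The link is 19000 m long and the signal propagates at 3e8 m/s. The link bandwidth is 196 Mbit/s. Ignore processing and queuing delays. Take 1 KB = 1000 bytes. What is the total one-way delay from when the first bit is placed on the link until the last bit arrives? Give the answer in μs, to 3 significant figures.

112 μs

L = 9600 bits.
Transmission delay = L/R = 9600 / 196000000 = 48.9796 μs.
Propagation delay = d/s = 19000 m / 300000000 m/s = 63.3333 μs.
Total = 112 μs.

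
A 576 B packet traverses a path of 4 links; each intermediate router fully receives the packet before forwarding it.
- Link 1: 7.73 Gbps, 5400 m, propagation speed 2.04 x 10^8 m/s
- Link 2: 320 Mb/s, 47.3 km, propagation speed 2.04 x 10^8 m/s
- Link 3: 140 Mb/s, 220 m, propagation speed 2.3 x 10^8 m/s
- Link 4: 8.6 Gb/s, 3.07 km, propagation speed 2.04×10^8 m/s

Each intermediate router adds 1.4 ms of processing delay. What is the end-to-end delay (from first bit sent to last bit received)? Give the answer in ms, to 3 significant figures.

L = 576 × 8 = 4608 bits.
Transmission delays (L/R per hop): 0.000596119, 0.0144, 0.0329143, 0.000535814 ms; sum = 0.0484462 ms.
Propagation delays (d/s per hop): 0.0264706, 0.231863, 0.000956522, 0.015049 ms; sum = 0.274339 ms.
Processing at 3 router(s): 3 × 1.4 ms = 4.2 ms.
End-to-end = 4.52 ms.

4.52 ms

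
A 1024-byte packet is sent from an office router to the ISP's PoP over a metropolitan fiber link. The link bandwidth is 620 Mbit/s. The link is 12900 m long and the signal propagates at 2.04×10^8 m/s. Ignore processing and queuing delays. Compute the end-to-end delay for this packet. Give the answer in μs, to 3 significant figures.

L = 1024 × 8 = 8192 bits.
Transmission delay = L/R = 8192 / 620000000 = 13.2129 μs.
Propagation delay = d/s = 12900 m / 204000000 m/s = 63.2353 μs.
Total = 76.4 μs.

76.4 μs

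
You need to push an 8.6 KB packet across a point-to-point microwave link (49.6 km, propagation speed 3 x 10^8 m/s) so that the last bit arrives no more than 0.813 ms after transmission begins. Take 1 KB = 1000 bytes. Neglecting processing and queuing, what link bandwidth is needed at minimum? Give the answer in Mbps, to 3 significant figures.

106 Mbps

L = 68800 bits.
Propagation delay = 49600 / 300000000 = 0.165333 ms.
Transmission budget = 0.813 − 0.165333 = 0.647667 ms.
R ≥ L / t_tx = 68800 bits / 0.000647667 s = 106 Mbps.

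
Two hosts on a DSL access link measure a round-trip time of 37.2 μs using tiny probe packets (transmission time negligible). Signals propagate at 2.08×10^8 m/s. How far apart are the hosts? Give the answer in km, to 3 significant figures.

3.87 km

One-way propagation = RTT/2 = 18.6 μs.
d = s × t = 208000000 × 1.86e-05 = 3.87 km.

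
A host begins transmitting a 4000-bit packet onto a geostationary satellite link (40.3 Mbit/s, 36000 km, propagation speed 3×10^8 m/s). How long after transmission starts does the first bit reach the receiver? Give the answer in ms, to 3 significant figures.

First bit experiences only propagation delay: d/s = 36000000/300000000 = 120 ms.

120 ms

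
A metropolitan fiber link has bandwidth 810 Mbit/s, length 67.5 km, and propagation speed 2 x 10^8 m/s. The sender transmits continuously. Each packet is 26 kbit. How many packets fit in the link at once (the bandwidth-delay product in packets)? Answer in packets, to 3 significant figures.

10.5 packets

Propagation delay = 67500 / 200000000 = 0.0003375 s.
BDP = R × t_prop = 810000000 × 0.0003375 = 273375 bits.
In packets of 26000 bits: 10.5 packets.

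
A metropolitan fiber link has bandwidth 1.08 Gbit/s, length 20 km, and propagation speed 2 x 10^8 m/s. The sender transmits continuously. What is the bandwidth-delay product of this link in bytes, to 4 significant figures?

Propagation delay = 20000 / 200000000 = 0.0001 s.
BDP = R × t_prop = 1080000000 × 0.0001 = 108000 bits.
In bytes: 108000/8 = 13500 bytes.

13500 bytes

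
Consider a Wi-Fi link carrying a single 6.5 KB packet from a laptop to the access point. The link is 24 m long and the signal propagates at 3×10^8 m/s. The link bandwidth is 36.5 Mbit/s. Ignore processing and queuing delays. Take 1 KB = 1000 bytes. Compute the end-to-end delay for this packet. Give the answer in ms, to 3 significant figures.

1.42 ms

L = 52000 bits.
Transmission delay = L/R = 52000 / 36500000 = 1.42466 ms.
Propagation delay = d/s = 24 m / 300000000 m/s = 8e-05 ms.
Total = 1.42 ms.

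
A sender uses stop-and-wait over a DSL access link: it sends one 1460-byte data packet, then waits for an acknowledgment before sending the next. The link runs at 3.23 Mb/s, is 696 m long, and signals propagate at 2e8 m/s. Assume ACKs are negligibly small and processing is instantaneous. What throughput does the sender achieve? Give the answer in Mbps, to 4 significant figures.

3.224 Mbps

t_tx = L/R = 11680/3230000 = 0.0036161 s.
t_prop = 696/200000000 = 3.48e-06 s; RTT = 6.96e-06 s.
Cycle = t_tx + RTT = 0.00362306 s.
Throughput = L / cycle = 11680 / 0.00362306 = 3.224 Mbps.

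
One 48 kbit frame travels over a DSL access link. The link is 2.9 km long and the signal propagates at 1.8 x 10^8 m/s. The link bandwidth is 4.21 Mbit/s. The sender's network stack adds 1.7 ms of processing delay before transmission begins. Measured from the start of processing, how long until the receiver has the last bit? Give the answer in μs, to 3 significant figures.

L = 48000 bits.
Transmission delay = L/R = 48000 / 4210000 = 11401.4 μs.
Propagation delay = d/s = 2900 m / 180000000 m/s = 16.1111 μs.
Plus processing delay 1.7 ms = 1700 μs.
Total = 13100 μs.

13100 μs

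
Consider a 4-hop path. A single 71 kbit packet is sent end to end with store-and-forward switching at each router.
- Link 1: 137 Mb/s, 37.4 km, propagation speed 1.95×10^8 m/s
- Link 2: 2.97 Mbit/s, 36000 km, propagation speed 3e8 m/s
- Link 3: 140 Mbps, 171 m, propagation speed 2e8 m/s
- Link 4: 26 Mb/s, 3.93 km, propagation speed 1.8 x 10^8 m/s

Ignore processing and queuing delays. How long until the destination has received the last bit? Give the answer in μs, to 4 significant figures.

147900 μs

L = 71000 bits.
Transmission delays (L/R per hop): 518.248, 23905.7, 507.143, 2730.77 μs; sum = 27661.9 μs.
Propagation delays (d/s per hop): 191.795, 120000, 0.855, 21.8333 μs; sum = 120214 μs.
End-to-end = 147900 μs.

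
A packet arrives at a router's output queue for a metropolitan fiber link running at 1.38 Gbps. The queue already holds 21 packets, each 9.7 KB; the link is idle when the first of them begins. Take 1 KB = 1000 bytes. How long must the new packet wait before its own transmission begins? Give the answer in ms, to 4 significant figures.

1.181 ms

Each queued packet: L/R = 77600/1380000000 = 0.0562319 ms.
21 queued → 1.18087 ms.
Queuing delay = 1.181 ms.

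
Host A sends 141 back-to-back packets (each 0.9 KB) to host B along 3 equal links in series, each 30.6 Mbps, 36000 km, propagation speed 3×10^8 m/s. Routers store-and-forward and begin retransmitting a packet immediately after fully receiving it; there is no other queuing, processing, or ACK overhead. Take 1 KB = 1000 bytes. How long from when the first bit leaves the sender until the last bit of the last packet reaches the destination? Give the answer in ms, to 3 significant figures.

394 ms

Per-hop transmission t_tx = L/R = 7200/30600000 = 0.235294 ms.
Per-hop propagation t_prop = 36000000/300000000 = 120 ms.
Pipeline fill: first packet needs 3·t_tx to clear all hops; remaining 140 packets each add one t_tx.
Total = (3+141-1)·t_tx + 3·t_prop = 143·0.235294 + 3·120 = 394 ms.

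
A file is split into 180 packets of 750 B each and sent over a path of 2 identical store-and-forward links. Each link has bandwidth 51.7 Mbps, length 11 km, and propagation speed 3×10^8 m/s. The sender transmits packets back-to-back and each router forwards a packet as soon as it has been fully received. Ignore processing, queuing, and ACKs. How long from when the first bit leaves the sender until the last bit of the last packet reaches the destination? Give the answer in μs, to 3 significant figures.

21100 μs

Per-hop transmission t_tx = L/R = 6000/51700000 = 116.054 μs.
Per-hop propagation t_prop = 11000/300000000 = 36.6667 μs.
Pipeline fill: first packet needs 2·t_tx to clear all hops; remaining 179 packets each add one t_tx.
Total = (2+180-1)·t_tx + 2·t_prop = 181·116.054 + 2·36.6667 = 21100 μs.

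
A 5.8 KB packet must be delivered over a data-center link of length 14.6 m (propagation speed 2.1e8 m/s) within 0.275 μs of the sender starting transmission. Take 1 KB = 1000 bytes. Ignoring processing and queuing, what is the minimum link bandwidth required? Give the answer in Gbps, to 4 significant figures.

L = 46400 bits.
Propagation delay = 14.6 / 210000000 = 0.0695238 μs.
Transmission budget = 0.275 − 0.0695238 = 0.205476 μs.
R ≥ L / t_tx = 46400 bits / 2.05476e-07 s = 225.8 Gbps.

225.8 Gbps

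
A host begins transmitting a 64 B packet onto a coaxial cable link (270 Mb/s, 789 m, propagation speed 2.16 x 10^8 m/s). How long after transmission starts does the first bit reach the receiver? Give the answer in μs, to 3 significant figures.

3.65 μs

First bit experiences only propagation delay: d/s = 789/216000000 = 3.65 μs.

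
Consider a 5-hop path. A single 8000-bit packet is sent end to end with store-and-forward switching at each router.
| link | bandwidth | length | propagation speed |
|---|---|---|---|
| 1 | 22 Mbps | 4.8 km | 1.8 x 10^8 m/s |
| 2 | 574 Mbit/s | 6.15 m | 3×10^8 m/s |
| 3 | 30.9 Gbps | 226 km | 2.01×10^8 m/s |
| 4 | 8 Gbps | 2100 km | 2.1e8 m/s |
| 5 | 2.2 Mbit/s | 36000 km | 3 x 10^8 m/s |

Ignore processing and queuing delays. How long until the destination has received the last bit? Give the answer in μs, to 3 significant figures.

Transmission delays (L/R per hop): 363.636, 13.9373, 0.2589, 1, 3636.36 μs; sum = 4015.2 μs.
Propagation delays (d/s per hop): 26.6667, 0.0205, 1124.38, 10000, 120000 μs; sum = 131151 μs.
End-to-end = 135000 μs.

135000 μs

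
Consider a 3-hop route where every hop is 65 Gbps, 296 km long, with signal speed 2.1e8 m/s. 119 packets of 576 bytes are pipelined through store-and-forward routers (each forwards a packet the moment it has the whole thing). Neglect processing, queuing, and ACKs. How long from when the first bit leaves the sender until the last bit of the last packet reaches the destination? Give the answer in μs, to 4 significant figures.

Per-hop transmission t_tx = L/R = 4608/65000000000 = 0.0708923 μs.
Per-hop propagation t_prop = 296000/210000000 = 1409.52 μs.
Pipeline fill: first packet needs 3·t_tx to clear all hops; remaining 118 packets each add one t_tx.
Total = (3+119-1)·t_tx + 3·t_prop = 121·0.0708923 + 3·1409.52 = 4237 μs.

4237 μs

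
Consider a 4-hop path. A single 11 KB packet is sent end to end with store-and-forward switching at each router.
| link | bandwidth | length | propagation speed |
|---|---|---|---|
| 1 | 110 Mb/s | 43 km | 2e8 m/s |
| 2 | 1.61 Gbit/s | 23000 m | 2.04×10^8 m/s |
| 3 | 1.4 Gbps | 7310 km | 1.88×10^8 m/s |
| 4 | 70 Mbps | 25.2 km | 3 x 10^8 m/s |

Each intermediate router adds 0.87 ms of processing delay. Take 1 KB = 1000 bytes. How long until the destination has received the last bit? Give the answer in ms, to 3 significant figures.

L = 88000 bits.
Transmission delays (L/R per hop): 0.8, 0.0546584, 0.0628571, 1.25714 ms; sum = 2.17466 ms.
Propagation delays (d/s per hop): 0.215, 0.112745, 38.883, 0.084 ms; sum = 39.2947 ms.
Processing at 3 router(s): 3 × 0.87 ms = 2.61 ms.
End-to-end = 44.1 ms.

44.1 ms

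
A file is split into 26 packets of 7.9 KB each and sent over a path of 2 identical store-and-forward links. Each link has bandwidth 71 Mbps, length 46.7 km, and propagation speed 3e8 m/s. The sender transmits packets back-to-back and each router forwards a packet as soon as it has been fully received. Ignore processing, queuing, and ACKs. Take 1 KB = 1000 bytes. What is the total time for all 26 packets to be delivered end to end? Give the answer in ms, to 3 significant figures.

24.3 ms

Per-hop transmission t_tx = L/R = 63200/71000000 = 0.890141 ms.
Per-hop propagation t_prop = 46700/300000000 = 0.155667 ms.
Pipeline fill: first packet needs 2·t_tx to clear all hops; remaining 25 packets each add one t_tx.
Total = (2+26-1)·t_tx + 2·t_prop = 27·0.890141 + 2·0.155667 = 24.3 ms.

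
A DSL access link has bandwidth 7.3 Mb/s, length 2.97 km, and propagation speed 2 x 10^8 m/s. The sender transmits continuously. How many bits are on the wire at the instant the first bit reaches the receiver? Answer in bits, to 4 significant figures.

Propagation delay = 2970 / 200000000 = 1.485e-05 s.
BDP = R × t_prop = 7300000 × 1.485e-05 = 108.405 bits.

108.4 bits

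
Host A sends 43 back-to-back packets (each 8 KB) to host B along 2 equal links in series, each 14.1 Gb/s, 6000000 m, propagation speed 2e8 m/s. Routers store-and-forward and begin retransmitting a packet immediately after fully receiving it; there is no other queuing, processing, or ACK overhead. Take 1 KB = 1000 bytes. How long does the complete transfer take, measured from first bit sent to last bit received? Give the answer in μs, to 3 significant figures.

Per-hop transmission t_tx = L/R = 64000/14100000000 = 4.53901 μs.
Per-hop propagation t_prop = 6000000/200000000 = 30000 μs.
Pipeline fill: first packet needs 2·t_tx to clear all hops; remaining 42 packets each add one t_tx.
Total = (2+43-1)·t_tx + 2·t_prop = 44·4.53901 + 2·30000 = 60200 μs.

60200 μs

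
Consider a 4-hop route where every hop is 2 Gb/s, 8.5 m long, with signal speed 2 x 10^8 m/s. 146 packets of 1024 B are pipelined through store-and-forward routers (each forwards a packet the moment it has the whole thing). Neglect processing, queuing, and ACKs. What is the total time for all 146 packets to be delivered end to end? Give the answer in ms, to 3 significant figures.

0.610 ms

Per-hop transmission t_tx = L/R = 8192/2000000000 = 0.004096 ms.
Per-hop propagation t_prop = 8.5/200000000 = 4.25e-05 ms.
Pipeline fill: first packet needs 4·t_tx to clear all hops; remaining 145 packets each add one t_tx.
Total = (4+146-1)·t_tx + 4·t_prop = 149·0.004096 + 4·4.25e-05 = 0.610 ms.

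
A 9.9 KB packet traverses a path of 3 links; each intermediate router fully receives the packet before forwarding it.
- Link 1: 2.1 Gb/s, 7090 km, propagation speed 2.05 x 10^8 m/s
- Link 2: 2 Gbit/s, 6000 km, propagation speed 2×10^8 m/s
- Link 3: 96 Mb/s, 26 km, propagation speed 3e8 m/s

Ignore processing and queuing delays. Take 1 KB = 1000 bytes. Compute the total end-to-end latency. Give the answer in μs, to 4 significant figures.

65570 μs

L = 79200 bits.
Transmission delays (L/R per hop): 37.7143, 39.6, 825 μs; sum = 902.314 μs.
Propagation delays (d/s per hop): 34585.4, 30000, 86.6667 μs; sum = 64672 μs.
End-to-end = 65570 μs.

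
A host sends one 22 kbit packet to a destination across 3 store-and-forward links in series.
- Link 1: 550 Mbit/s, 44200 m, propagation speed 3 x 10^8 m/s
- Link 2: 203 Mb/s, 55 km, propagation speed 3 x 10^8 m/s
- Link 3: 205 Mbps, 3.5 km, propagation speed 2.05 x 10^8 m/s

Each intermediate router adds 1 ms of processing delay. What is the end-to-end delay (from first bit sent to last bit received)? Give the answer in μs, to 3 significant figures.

L = 22000 bits.
Transmission delays (L/R per hop): 40, 108.374, 107.317 μs; sum = 255.691 μs.
Propagation delays (d/s per hop): 147.333, 183.333, 17.0732 μs; sum = 347.74 μs.
Processing at 2 router(s): 2 × 1 ms = 2000 μs.
End-to-end = 2600 μs.

2600 μs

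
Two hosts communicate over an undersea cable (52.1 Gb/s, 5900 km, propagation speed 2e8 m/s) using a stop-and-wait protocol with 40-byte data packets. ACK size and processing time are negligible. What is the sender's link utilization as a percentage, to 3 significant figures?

0.0000104 %

t_tx = L/R = 320/52100000000 = 6.14203e-09 s.
t_prop = 5900000/200000000 = 0.0295 s; RTT = 0.059 s.
Cycle = t_tx + RTT = 0.059 s.
Utilization = t_tx / cycle = 6.14203e-09/0.059 = 0.0000104 %.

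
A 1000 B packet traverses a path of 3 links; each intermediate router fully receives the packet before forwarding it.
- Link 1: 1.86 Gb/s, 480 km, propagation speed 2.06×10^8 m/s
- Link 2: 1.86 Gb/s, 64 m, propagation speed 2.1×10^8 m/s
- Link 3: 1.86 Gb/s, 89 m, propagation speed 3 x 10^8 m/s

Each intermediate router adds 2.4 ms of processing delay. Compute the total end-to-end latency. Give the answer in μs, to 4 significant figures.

L = 1000 × 8 = 8000 bits.
Transmission delay per hop = L/R = 8000/1860000000 = 4.30108 μs; 3 hops → 12.9032 μs.
Propagation delays (d/s per hop): 2330.1, 0.304762, 0.296667 μs; sum = 2330.7 μs.
Processing at 2 router(s): 2 × 2.4 ms = 4800 μs.
End-to-end = 7144 μs.

7144 μs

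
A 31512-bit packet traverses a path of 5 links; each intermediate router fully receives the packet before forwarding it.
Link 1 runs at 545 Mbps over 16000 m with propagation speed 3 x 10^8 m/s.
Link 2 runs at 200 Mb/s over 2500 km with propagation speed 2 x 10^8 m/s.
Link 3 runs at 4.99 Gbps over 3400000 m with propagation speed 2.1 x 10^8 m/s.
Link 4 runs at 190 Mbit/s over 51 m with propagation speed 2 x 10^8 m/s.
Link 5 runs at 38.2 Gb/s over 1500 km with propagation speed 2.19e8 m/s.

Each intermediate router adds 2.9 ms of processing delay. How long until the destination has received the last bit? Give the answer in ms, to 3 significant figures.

Transmission delays (L/R per hop): 0.0578202, 0.15756, 0.00631503, 0.165853, 0.000824921 ms; sum = 0.388373 ms.
Propagation delays (d/s per hop): 0.0533333, 12.5, 16.1905, 0.000255, 6.84932 ms; sum = 35.5934 ms.
Processing at 4 router(s): 4 × 2.9 ms = 11.6 ms.
End-to-end = 47.6 ms.

47.6 ms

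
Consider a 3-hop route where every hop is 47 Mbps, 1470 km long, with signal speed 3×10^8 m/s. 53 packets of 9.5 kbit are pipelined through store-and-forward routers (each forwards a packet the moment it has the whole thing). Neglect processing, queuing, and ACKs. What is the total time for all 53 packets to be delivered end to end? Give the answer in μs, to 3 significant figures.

Per-hop transmission t_tx = L/R = 9500/47000000 = 202.128 μs.
Per-hop propagation t_prop = 1470000/300000000 = 4900 μs.
Pipeline fill: first packet needs 3·t_tx to clear all hops; remaining 52 packets each add one t_tx.
Total = (3+53-1)·t_tx + 3·t_prop = 55·202.128 + 3·4900 = 25800 μs.

25800 μs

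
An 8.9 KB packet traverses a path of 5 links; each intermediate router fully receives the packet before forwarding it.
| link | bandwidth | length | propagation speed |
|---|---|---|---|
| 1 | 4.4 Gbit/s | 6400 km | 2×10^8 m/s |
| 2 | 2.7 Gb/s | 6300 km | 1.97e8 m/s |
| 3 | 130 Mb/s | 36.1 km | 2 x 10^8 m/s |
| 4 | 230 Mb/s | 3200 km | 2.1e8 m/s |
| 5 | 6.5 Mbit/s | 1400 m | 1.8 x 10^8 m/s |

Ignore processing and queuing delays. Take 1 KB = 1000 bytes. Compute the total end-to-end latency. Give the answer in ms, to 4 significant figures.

L = 71200 bits.
Transmission delays (L/R per hop): 0.0161818, 0.0263704, 0.547692, 0.309565, 10.9538 ms; sum = 11.8537 ms.
Propagation delays (d/s per hop): 32, 31.9797, 0.1805, 15.2381, 0.00777778 ms; sum = 79.4061 ms.
End-to-end = 91.26 ms.

91.26 ms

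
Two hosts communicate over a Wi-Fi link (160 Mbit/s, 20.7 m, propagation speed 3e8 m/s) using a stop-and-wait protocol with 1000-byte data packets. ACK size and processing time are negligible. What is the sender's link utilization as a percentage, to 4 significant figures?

t_tx = L/R = 8000/160000000 = 5e-05 s.
t_prop = 20.7/300000000 = 6.9e-08 s; RTT = 1.38e-07 s.
Cycle = t_tx + RTT = 5.0138e-05 s.
Utilization = t_tx / cycle = 5e-05/5.0138e-05 = 99.72 %.

99.72 %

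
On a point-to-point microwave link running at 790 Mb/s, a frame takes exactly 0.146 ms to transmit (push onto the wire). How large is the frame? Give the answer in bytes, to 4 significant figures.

14420 bytes

L = R × t_tx = 790000000 b/s × 0.000146 s = 115340 bits.
In bytes: 115340 / 8 = 14420 bytes.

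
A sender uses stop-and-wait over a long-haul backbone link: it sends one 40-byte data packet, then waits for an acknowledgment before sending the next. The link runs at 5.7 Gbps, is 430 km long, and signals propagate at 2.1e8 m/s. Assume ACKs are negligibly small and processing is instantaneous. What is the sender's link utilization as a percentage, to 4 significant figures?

0.001371 %

t_tx = L/R = 320/5700000000 = 5.61404e-08 s.
t_prop = 430000/210000000 = 0.00204762 s; RTT = 0.00409524 s.
Cycle = t_tx + RTT = 0.00409529 s.
Utilization = t_tx / cycle = 5.61404e-08/0.00409529 = 0.001371 %.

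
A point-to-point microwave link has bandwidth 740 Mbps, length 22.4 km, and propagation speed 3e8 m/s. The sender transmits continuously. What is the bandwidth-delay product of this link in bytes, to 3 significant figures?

Propagation delay = 22400 / 300000000 = 7.46667e-05 s.
BDP = R × t_prop = 740000000 × 7.46667e-05 = 55253.3 bits.
In bytes: 55253.3/8 = 6910 bytes.

6910 bytes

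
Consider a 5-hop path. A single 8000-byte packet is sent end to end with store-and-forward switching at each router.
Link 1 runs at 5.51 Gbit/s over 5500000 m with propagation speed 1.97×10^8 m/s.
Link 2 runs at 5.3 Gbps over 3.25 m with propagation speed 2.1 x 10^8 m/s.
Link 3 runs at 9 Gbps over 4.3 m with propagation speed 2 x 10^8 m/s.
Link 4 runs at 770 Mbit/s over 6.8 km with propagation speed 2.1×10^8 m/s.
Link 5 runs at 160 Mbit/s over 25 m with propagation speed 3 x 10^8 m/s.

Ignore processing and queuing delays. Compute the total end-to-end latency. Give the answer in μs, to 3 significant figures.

L = 8000 × 8 = 64000 bits.
Transmission delays (L/R per hop): 11.6152, 12.0755, 7.11111, 83.1169, 400 μs; sum = 513.919 μs.
Propagation delays (d/s per hop): 27918.8, 0.0154762, 0.0215, 32.381, 0.0833333 μs; sum = 27951.3 μs.
End-to-end = 28500 μs.

28500 μs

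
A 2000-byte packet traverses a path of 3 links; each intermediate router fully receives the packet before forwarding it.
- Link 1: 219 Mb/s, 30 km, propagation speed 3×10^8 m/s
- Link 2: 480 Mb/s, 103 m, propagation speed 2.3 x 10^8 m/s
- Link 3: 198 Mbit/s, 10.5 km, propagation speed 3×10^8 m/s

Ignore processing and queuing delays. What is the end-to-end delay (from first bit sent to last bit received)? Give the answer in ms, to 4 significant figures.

L = 2000 × 8 = 16000 bits.
Transmission delays (L/R per hop): 0.0730594, 0.0333333, 0.0808081 ms; sum = 0.187201 ms.
Propagation delays (d/s per hop): 0.1, 0.000447826, 0.035 ms; sum = 0.135448 ms.
End-to-end = 0.3226 ms.

0.3226 ms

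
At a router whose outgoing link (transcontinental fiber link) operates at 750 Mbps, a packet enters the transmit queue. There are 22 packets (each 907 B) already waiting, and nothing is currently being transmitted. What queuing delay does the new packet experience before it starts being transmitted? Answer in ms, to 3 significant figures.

0.213 ms

Each queued packet: L/R = 7256/750000000 = 0.00967467 ms.
22 queued → 0.212843 ms.
Queuing delay = 0.213 ms.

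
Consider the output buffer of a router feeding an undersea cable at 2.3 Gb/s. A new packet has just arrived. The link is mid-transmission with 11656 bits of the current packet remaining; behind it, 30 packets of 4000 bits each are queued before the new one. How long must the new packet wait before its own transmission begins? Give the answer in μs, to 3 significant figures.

Each queued packet: L/R = 4000/2300000000 = 1.73913 μs.
30 queued → 52.1739 μs.
Plus remaining 11656 bits of current packet: 5.06783 μs.
Queuing delay = 57.2 μs.

57.2 μs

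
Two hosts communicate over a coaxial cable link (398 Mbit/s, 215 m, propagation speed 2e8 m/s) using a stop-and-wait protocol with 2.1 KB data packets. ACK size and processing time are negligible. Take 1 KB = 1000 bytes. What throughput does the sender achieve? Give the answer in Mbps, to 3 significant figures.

t_tx = L/R = 16800/398000000 = 4.22111e-05 s.
t_prop = 215/200000000 = 1.075e-06 s; RTT = 2.15e-06 s.
Cycle = t_tx + RTT = 4.43611e-05 s.
Throughput = L / cycle = 16800 / 4.43611e-05 = 379 Mbps.

379 Mbps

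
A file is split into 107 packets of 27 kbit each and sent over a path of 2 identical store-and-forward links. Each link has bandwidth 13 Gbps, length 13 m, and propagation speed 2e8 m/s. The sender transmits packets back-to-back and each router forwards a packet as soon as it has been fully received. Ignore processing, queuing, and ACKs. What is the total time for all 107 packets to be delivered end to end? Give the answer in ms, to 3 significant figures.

0.224 ms

Per-hop transmission t_tx = L/R = 27000/13000000000 = 0.00207692 ms.
Per-hop propagation t_prop = 13/200000000 = 6.5e-05 ms.
Pipeline fill: first packet needs 2·t_tx to clear all hops; remaining 106 packets each add one t_tx.
Total = (2+107-1)·t_tx + 2·t_prop = 108·0.00207692 + 2·6.5e-05 = 0.224 ms.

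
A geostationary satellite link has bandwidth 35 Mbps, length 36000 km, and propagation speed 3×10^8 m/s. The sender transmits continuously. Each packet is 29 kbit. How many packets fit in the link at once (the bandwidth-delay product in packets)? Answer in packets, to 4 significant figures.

Propagation delay = 36000000 / 300000000 = 0.12 s.
BDP = R × t_prop = 35000000 × 0.12 = 4200000 bits.
In packets of 29000 bits: 144.8 packets.

144.8 packets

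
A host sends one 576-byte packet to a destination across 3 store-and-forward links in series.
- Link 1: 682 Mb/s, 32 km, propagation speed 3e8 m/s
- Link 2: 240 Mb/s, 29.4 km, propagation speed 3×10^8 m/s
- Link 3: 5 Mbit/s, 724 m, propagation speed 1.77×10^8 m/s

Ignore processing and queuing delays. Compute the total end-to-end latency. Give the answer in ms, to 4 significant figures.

1.156 ms

L = 576 × 8 = 4608 bits.
Transmission delays (L/R per hop): 0.0067566, 0.0192, 0.9216 ms; sum = 0.947557 ms.
Propagation delays (d/s per hop): 0.106667, 0.098, 0.0040904 ms; sum = 0.208757 ms.
End-to-end = 1.156 ms.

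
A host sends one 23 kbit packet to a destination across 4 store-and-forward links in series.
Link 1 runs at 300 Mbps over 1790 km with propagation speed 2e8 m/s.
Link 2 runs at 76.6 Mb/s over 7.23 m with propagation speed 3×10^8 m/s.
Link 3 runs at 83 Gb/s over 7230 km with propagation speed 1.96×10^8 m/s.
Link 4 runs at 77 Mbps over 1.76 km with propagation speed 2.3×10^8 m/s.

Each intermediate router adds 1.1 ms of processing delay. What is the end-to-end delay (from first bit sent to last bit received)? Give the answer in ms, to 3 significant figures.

L = 23000 bits.
Transmission delays (L/R per hop): 0.0766667, 0.300261, 0.000277108, 0.298701 ms; sum = 0.675906 ms.
Propagation delays (d/s per hop): 8.95, 2.41e-05, 36.8878, 0.00765217 ms; sum = 45.8454 ms.
Processing at 3 router(s): 3 × 1.1 ms = 3.3 ms.
End-to-end = 49.8 ms.

49.8 ms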